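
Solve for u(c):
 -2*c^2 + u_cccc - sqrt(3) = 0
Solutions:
 u(c) = C1 + C2*c + C3*c^2 + C4*c^3 + c^6/180 + sqrt(3)*c^4/24


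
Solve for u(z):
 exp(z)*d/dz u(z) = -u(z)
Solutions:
 u(z) = C1*exp(exp(-z))


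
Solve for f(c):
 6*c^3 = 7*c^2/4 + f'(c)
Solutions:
 f(c) = C1 + 3*c^4/2 - 7*c^3/12


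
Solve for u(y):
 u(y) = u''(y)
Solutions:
 u(y) = C1*exp(-y) + C2*exp(y)


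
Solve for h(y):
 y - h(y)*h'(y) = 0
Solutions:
 h(y) = -sqrt(C1 + y^2)
 h(y) = sqrt(C1 + y^2)


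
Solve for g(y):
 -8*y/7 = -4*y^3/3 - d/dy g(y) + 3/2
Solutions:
 g(y) = C1 - y^4/3 + 4*y^2/7 + 3*y/2


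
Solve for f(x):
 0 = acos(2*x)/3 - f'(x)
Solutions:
 f(x) = C1 + x*acos(2*x)/3 - sqrt(1 - 4*x^2)/6


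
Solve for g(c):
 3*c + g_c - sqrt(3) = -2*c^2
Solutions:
 g(c) = C1 - 2*c^3/3 - 3*c^2/2 + sqrt(3)*c


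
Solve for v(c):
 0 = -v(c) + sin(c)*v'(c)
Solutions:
 v(c) = C1*sqrt(cos(c) - 1)/sqrt(cos(c) + 1)


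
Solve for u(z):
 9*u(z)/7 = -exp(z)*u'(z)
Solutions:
 u(z) = C1*exp(9*exp(-z)/7)


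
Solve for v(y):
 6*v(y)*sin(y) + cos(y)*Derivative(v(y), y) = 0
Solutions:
 v(y) = C1*cos(y)^6


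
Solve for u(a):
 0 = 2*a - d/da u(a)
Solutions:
 u(a) = C1 + a^2


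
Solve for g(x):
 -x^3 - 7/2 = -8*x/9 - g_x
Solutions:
 g(x) = C1 + x^4/4 - 4*x^2/9 + 7*x/2


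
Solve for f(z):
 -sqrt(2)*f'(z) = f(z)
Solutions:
 f(z) = C1*exp(-sqrt(2)*z/2)


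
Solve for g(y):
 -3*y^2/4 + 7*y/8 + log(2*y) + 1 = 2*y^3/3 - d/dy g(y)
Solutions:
 g(y) = C1 + y^4/6 + y^3/4 - 7*y^2/16 - y*log(y) - y*log(2)


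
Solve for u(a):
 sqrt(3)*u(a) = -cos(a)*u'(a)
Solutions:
 u(a) = C1*(sin(a) - 1)^(sqrt(3)/2)/(sin(a) + 1)^(sqrt(3)/2)


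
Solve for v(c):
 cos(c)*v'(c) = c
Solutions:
 v(c) = C1 + Integral(c/cos(c), c)


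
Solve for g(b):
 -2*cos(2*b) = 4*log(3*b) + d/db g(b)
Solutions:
 g(b) = C1 - 4*b*log(b) - 4*b*log(3) + 4*b - sin(2*b)


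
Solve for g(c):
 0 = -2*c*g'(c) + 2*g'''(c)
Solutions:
 g(c) = C1 + Integral(C2*airyai(c) + C3*airybi(c), c)


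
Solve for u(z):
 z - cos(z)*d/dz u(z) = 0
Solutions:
 u(z) = C1 + Integral(z/cos(z), z)


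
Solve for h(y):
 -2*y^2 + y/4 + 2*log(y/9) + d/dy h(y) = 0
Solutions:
 h(y) = C1 + 2*y^3/3 - y^2/8 - 2*y*log(y) + 2*y + y*log(81)


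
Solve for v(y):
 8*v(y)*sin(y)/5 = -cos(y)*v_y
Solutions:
 v(y) = C1*cos(y)^(8/5)


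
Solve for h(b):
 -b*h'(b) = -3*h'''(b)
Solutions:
 h(b) = C1 + Integral(C2*airyai(3^(2/3)*b/3) + C3*airybi(3^(2/3)*b/3), b)


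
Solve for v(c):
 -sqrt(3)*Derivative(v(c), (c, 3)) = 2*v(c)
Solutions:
 v(c) = C3*exp(-2^(1/3)*3^(5/6)*c/3) + (C1*sin(6^(1/3)*c/2) + C2*cos(6^(1/3)*c/2))*exp(2^(1/3)*3^(5/6)*c/6)


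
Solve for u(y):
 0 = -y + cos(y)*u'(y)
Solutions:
 u(y) = C1 + Integral(y/cos(y), y)


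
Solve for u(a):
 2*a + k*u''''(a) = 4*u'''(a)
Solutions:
 u(a) = C1 + C2*a + C3*a^2 + C4*exp(4*a/k) + a^4/48 + a^3*k/48


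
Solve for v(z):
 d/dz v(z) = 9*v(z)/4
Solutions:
 v(z) = C1*exp(9*z/4)


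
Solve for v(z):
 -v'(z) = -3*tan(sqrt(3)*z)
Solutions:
 v(z) = C1 - sqrt(3)*log(cos(sqrt(3)*z))


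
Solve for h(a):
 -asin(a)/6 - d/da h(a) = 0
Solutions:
 h(a) = C1 - a*asin(a)/6 - sqrt(1 - a^2)/6


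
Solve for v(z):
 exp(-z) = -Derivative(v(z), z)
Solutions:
 v(z) = C1 + exp(-z)


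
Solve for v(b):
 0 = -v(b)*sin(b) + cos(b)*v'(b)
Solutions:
 v(b) = C1/cos(b)


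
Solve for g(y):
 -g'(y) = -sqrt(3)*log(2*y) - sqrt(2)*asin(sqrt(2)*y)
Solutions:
 g(y) = C1 + sqrt(3)*y*(log(y) - 1) + sqrt(3)*y*log(2) + sqrt(2)*(y*asin(sqrt(2)*y) + sqrt(2)*sqrt(1 - 2*y^2)/2)


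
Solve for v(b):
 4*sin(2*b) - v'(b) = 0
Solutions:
 v(b) = C1 - 2*cos(2*b)


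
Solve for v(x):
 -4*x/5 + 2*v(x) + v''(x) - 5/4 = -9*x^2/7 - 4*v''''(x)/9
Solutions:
 v(x) = -9*x^2/14 + 2*x/5 + (C1*sin(2^(3/4)*sqrt(3)*x*cos(atan(sqrt(23)/3)/2)/2) + C2*cos(2^(3/4)*sqrt(3)*x*cos(atan(sqrt(23)/3)/2)/2))*exp(-2^(3/4)*sqrt(3)*x*sin(atan(sqrt(23)/3)/2)/2) + (C3*sin(2^(3/4)*sqrt(3)*x*cos(atan(sqrt(23)/3)/2)/2) + C4*cos(2^(3/4)*sqrt(3)*x*cos(atan(sqrt(23)/3)/2)/2))*exp(2^(3/4)*sqrt(3)*x*sin(atan(sqrt(23)/3)/2)/2) + 71/56


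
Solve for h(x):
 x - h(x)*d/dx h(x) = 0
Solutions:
 h(x) = -sqrt(C1 + x^2)
 h(x) = sqrt(C1 + x^2)


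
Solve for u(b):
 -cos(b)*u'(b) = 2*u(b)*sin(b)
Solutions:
 u(b) = C1*cos(b)^2


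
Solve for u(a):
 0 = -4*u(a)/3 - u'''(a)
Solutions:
 u(a) = C3*exp(-6^(2/3)*a/3) + (C1*sin(2^(2/3)*3^(1/6)*a/2) + C2*cos(2^(2/3)*3^(1/6)*a/2))*exp(6^(2/3)*a/6)


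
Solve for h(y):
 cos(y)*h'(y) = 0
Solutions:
 h(y) = C1


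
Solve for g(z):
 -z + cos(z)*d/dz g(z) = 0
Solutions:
 g(z) = C1 + Integral(z/cos(z), z)


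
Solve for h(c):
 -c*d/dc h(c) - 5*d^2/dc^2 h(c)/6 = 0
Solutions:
 h(c) = C1 + C2*erf(sqrt(15)*c/5)


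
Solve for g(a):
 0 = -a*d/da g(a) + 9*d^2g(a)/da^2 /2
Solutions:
 g(a) = C1 + C2*erfi(a/3)


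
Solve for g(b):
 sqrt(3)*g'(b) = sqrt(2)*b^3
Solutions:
 g(b) = C1 + sqrt(6)*b^4/12


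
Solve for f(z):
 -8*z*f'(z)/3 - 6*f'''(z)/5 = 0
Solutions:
 f(z) = C1 + Integral(C2*airyai(-60^(1/3)*z/3) + C3*airybi(-60^(1/3)*z/3), z)


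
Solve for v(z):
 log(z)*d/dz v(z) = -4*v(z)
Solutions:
 v(z) = C1*exp(-4*li(z))


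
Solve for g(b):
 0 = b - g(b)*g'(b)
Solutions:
 g(b) = -sqrt(C1 + b^2)
 g(b) = sqrt(C1 + b^2)


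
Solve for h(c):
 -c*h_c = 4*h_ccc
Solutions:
 h(c) = C1 + Integral(C2*airyai(-2^(1/3)*c/2) + C3*airybi(-2^(1/3)*c/2), c)


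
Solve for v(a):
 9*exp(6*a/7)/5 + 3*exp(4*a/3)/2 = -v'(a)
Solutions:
 v(a) = C1 - 21*exp(6*a/7)/10 - 9*exp(4*a/3)/8


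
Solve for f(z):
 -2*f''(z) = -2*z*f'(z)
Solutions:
 f(z) = C1 + C2*erfi(sqrt(2)*z/2)


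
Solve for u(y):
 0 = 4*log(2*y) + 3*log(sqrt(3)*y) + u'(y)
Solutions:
 u(y) = C1 - 7*y*log(y) - y*log(48*sqrt(3)) + 7*y


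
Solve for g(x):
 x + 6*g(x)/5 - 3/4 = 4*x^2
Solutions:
 g(x) = 10*x^2/3 - 5*x/6 + 5/8


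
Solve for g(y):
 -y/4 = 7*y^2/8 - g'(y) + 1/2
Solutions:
 g(y) = C1 + 7*y^3/24 + y^2/8 + y/2


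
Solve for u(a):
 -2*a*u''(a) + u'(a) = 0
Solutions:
 u(a) = C1 + C2*a^(3/2)


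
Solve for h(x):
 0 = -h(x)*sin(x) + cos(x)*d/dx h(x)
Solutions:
 h(x) = C1/cos(x)


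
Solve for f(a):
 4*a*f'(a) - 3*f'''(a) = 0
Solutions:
 f(a) = C1 + Integral(C2*airyai(6^(2/3)*a/3) + C3*airybi(6^(2/3)*a/3), a)


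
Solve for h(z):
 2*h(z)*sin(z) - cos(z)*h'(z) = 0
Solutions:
 h(z) = C1/cos(z)^2


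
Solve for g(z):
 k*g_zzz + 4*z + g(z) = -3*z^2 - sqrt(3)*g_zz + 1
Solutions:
 g(z) = C1*exp(-z*(3^(1/3)*(sqrt(((9 + 2*sqrt(3)/k^2)^2 - 12/k^4)/k^2)/2 + 9/(2*k) + sqrt(3)/k^3)^(1/3) + sqrt(3)/k + 3^(2/3)/(k^2*(sqrt(((9 + 2*sqrt(3)/k^2)^2 - 12/k^4)/k^2)/2 + 9/(2*k) + sqrt(3)/k^3)^(1/3)))/3) + C2*exp(z*(3^(1/3)*(sqrt(((9 + 2*sqrt(3)/k^2)^2 - 12/k^4)/k^2)/2 + 9/(2*k) + sqrt(3)/k^3)^(1/3)/6 - 3^(5/6)*I*(sqrt(((9 + 2*sqrt(3)/k^2)^2 - 12/k^4)/k^2)/2 + 9/(2*k) + sqrt(3)/k^3)^(1/3)/6 - sqrt(3)/(3*k) - 2/(k^2*(-3^(1/3) + 3^(5/6)*I)*(sqrt(((9 + 2*sqrt(3)/k^2)^2 - 12/k^4)/k^2)/2 + 9/(2*k) + sqrt(3)/k^3)^(1/3)))) + C3*exp(z*(3^(1/3)*(sqrt(((9 + 2*sqrt(3)/k^2)^2 - 12/k^4)/k^2)/2 + 9/(2*k) + sqrt(3)/k^3)^(1/3)/6 + 3^(5/6)*I*(sqrt(((9 + 2*sqrt(3)/k^2)^2 - 12/k^4)/k^2)/2 + 9/(2*k) + sqrt(3)/k^3)^(1/3)/6 - sqrt(3)/(3*k) + 2/(k^2*(3^(1/3) + 3^(5/6)*I)*(sqrt(((9 + 2*sqrt(3)/k^2)^2 - 12/k^4)/k^2)/2 + 9/(2*k) + sqrt(3)/k^3)^(1/3)))) - 3*z^2 - 4*z + 1 + 6*sqrt(3)


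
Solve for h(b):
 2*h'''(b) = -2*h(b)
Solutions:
 h(b) = C3*exp(-b) + (C1*sin(sqrt(3)*b/2) + C2*cos(sqrt(3)*b/2))*exp(b/2)


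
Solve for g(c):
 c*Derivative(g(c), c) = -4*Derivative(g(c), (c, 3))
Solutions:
 g(c) = C1 + Integral(C2*airyai(-2^(1/3)*c/2) + C3*airybi(-2^(1/3)*c/2), c)


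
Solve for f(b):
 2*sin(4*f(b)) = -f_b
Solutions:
 f(b) = -acos((-C1 - exp(16*b))/(C1 - exp(16*b)))/4 + pi/2
 f(b) = acos((-C1 - exp(16*b))/(C1 - exp(16*b)))/4


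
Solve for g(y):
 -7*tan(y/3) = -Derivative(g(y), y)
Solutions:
 g(y) = C1 - 21*log(cos(y/3))


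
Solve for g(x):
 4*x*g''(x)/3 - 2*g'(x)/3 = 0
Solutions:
 g(x) = C1 + C2*x^(3/2)


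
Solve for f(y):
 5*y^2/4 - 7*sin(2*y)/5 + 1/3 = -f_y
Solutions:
 f(y) = C1 - 5*y^3/12 - y/3 - 7*cos(2*y)/10


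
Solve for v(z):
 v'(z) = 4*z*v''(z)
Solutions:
 v(z) = C1 + C2*z^(5/4)


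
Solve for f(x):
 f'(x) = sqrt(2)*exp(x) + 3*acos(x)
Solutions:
 f(x) = C1 + 3*x*acos(x) - 3*sqrt(1 - x^2) + sqrt(2)*exp(x)


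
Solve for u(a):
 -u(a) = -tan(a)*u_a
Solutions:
 u(a) = C1*sin(a)


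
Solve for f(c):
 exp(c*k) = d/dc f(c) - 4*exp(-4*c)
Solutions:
 f(c) = C1 - exp(-4*c) + exp(c*k)/k


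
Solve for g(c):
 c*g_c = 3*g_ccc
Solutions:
 g(c) = C1 + Integral(C2*airyai(3^(2/3)*c/3) + C3*airybi(3^(2/3)*c/3), c)


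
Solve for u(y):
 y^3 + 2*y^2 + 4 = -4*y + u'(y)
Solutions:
 u(y) = C1 + y^4/4 + 2*y^3/3 + 2*y^2 + 4*y


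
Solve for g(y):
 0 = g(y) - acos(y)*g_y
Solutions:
 g(y) = C1*exp(Integral(1/acos(y), y))


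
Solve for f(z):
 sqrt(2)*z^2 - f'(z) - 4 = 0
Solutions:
 f(z) = C1 + sqrt(2)*z^3/3 - 4*z


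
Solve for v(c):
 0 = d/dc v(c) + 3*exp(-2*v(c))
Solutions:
 v(c) = log(-sqrt(C1 - 6*c))
 v(c) = log(C1 - 6*c)/2


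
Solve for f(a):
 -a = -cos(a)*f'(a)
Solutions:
 f(a) = C1 + Integral(a/cos(a), a)


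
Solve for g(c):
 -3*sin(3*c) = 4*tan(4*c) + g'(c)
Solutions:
 g(c) = C1 + log(cos(4*c)) + cos(3*c)


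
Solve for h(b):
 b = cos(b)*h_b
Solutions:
 h(b) = C1 + Integral(b/cos(b), b)


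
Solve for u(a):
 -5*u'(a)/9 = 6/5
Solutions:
 u(a) = C1 - 54*a/25


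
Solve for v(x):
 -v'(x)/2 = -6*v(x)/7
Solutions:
 v(x) = C1*exp(12*x/7)


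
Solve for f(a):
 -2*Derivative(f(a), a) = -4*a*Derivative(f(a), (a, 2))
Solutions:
 f(a) = C1 + C2*a^(3/2)


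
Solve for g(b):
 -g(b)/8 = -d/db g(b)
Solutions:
 g(b) = C1*exp(b/8)


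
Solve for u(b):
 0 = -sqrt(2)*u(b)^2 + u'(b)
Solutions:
 u(b) = -1/(C1 + sqrt(2)*b)


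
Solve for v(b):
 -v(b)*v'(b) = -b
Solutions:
 v(b) = -sqrt(C1 + b^2)
 v(b) = sqrt(C1 + b^2)


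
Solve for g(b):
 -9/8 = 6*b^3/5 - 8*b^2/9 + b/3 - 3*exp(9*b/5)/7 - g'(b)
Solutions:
 g(b) = C1 + 3*b^4/10 - 8*b^3/27 + b^2/6 + 9*b/8 - 5*exp(9*b/5)/21


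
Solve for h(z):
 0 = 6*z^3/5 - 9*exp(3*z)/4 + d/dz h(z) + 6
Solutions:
 h(z) = C1 - 3*z^4/10 - 6*z + 3*exp(3*z)/4


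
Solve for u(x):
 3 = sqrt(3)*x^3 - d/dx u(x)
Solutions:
 u(x) = C1 + sqrt(3)*x^4/4 - 3*x


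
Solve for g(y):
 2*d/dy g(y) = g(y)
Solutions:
 g(y) = C1*exp(y/2)


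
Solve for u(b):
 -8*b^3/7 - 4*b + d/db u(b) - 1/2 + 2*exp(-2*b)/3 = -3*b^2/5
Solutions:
 u(b) = C1 + 2*b^4/7 - b^3/5 + 2*b^2 + b/2 + exp(-2*b)/3


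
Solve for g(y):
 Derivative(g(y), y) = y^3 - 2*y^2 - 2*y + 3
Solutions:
 g(y) = C1 + y^4/4 - 2*y^3/3 - y^2 + 3*y


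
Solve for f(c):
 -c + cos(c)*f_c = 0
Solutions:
 f(c) = C1 + Integral(c/cos(c), c)


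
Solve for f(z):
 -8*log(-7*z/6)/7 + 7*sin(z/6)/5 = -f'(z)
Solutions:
 f(z) = C1 + 8*z*log(-z)/7 - 8*z*log(6)/7 - 8*z/7 + 8*z*log(7)/7 + 42*cos(z/6)/5


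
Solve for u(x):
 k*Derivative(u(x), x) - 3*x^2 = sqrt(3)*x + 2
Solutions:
 u(x) = C1 + x^3/k + sqrt(3)*x^2/(2*k) + 2*x/k


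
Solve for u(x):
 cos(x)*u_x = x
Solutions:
 u(x) = C1 + Integral(x/cos(x), x)


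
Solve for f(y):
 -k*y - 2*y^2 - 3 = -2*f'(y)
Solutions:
 f(y) = C1 + k*y^2/4 + y^3/3 + 3*y/2


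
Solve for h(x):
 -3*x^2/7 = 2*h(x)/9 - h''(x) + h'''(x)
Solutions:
 h(x) = C1*exp(x*((sqrt(3) + 2)^(-1/3) + (sqrt(3) + 2)^(1/3) + 2)/6)*sin(sqrt(3)*x*(-(sqrt(3) + 2)^(1/3) + (sqrt(3) + 2)^(-1/3))/6) + C2*exp(x*((sqrt(3) + 2)^(-1/3) + (sqrt(3) + 2)^(1/3) + 2)/6)*cos(sqrt(3)*x*(-(sqrt(3) + 2)^(1/3) + (sqrt(3) + 2)^(-1/3))/6) + C3*exp(x*(-(sqrt(3) + 2)^(1/3) - 1/(sqrt(3) + 2)^(1/3) + 1)/3) - 27*x^2/14 - 243/14


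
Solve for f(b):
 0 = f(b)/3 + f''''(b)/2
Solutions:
 f(b) = (C1*sin(6^(3/4)*b/6) + C2*cos(6^(3/4)*b/6))*exp(-6^(3/4)*b/6) + (C3*sin(6^(3/4)*b/6) + C4*cos(6^(3/4)*b/6))*exp(6^(3/4)*b/6)


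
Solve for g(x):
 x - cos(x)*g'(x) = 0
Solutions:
 g(x) = C1 + Integral(x/cos(x), x)


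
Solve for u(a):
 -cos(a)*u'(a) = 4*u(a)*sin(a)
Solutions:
 u(a) = C1*cos(a)^4


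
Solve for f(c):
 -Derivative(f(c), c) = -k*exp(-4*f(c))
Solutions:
 f(c) = log(-I*(C1 + 4*c*k)^(1/4))
 f(c) = log(I*(C1 + 4*c*k)^(1/4))
 f(c) = log(-(C1 + 4*c*k)^(1/4))
 f(c) = log(C1 + 4*c*k)/4


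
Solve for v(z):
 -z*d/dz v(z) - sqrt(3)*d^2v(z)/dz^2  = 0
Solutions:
 v(z) = C1 + C2*erf(sqrt(2)*3^(3/4)*z/6)


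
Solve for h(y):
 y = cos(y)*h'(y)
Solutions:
 h(y) = C1 + Integral(y/cos(y), y)


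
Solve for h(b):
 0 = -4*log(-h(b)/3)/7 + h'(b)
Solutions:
 -7*Integral(1/(log(-_y) - log(3)), (_y, h(b)))/4 = C1 - b


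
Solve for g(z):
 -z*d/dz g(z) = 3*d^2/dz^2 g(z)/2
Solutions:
 g(z) = C1 + C2*erf(sqrt(3)*z/3)


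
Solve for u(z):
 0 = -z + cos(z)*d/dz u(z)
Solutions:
 u(z) = C1 + Integral(z/cos(z), z)


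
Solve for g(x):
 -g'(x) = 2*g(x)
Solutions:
 g(x) = C1*exp(-2*x)


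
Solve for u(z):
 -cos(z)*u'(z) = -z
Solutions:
 u(z) = C1 + Integral(z/cos(z), z)


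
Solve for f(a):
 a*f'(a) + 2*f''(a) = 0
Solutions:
 f(a) = C1 + C2*erf(a/2)


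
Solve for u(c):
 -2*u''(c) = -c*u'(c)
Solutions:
 u(c) = C1 + C2*erfi(c/2)


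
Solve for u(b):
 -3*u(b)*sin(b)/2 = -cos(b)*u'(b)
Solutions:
 u(b) = C1/cos(b)^(3/2)


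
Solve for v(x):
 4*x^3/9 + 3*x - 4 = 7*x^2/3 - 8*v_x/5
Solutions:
 v(x) = C1 - 5*x^4/72 + 35*x^3/72 - 15*x^2/16 + 5*x/2


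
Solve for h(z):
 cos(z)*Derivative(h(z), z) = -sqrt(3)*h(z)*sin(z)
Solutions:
 h(z) = C1*cos(z)^(sqrt(3))


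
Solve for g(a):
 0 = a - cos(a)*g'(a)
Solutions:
 g(a) = C1 + Integral(a/cos(a), a)


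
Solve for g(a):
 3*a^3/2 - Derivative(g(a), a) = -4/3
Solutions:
 g(a) = C1 + 3*a^4/8 + 4*a/3


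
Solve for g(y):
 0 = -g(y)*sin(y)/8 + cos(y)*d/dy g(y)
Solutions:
 g(y) = C1/cos(y)^(1/8)


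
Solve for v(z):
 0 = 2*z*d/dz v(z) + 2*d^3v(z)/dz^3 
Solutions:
 v(z) = C1 + Integral(C2*airyai(-z) + C3*airybi(-z), z)


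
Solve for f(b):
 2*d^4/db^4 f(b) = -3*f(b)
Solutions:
 f(b) = (C1*sin(6^(1/4)*b/2) + C2*cos(6^(1/4)*b/2))*exp(-6^(1/4)*b/2) + (C3*sin(6^(1/4)*b/2) + C4*cos(6^(1/4)*b/2))*exp(6^(1/4)*b/2)


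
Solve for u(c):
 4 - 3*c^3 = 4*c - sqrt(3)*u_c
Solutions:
 u(c) = C1 + sqrt(3)*c^4/4 + 2*sqrt(3)*c^2/3 - 4*sqrt(3)*c/3


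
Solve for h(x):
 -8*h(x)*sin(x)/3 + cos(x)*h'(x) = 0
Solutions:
 h(x) = C1/cos(x)^(8/3)


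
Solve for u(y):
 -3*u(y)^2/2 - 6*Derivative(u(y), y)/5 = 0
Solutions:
 u(y) = 4/(C1 + 5*y)


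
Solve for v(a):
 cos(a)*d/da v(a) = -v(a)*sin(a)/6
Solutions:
 v(a) = C1*cos(a)^(1/6)


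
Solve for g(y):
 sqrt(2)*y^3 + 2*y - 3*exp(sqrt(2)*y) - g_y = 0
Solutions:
 g(y) = C1 + sqrt(2)*y^4/4 + y^2 - 3*sqrt(2)*exp(sqrt(2)*y)/2


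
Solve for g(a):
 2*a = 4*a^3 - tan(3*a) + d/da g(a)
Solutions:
 g(a) = C1 - a^4 + a^2 - log(cos(3*a))/3


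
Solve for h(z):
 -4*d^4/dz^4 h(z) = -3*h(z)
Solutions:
 h(z) = C1*exp(-sqrt(2)*3^(1/4)*z/2) + C2*exp(sqrt(2)*3^(1/4)*z/2) + C3*sin(sqrt(2)*3^(1/4)*z/2) + C4*cos(sqrt(2)*3^(1/4)*z/2)


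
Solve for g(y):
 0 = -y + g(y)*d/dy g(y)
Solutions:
 g(y) = -sqrt(C1 + y^2)
 g(y) = sqrt(C1 + y^2)


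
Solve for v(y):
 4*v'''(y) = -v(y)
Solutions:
 v(y) = C3*exp(-2^(1/3)*y/2) + (C1*sin(2^(1/3)*sqrt(3)*y/4) + C2*cos(2^(1/3)*sqrt(3)*y/4))*exp(2^(1/3)*y/4)


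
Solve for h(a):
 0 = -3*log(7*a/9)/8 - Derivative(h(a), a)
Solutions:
 h(a) = C1 - 3*a*log(a)/8 - 3*a*log(7)/8 + 3*a/8 + 3*a*log(3)/4


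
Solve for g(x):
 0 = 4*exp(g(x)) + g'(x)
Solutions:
 g(x) = log(1/(C1 + 4*x))


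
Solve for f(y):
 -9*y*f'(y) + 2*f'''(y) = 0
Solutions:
 f(y) = C1 + Integral(C2*airyai(6^(2/3)*y/2) + C3*airybi(6^(2/3)*y/2), y)


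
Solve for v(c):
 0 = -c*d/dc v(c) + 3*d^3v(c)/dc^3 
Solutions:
 v(c) = C1 + Integral(C2*airyai(3^(2/3)*c/3) + C3*airybi(3^(2/3)*c/3), c)


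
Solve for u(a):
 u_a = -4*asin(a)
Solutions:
 u(a) = C1 - 4*a*asin(a) - 4*sqrt(1 - a^2)


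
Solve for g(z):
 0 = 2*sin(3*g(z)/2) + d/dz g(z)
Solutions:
 g(z) = -2*acos((-C1 - exp(6*z))/(C1 - exp(6*z)))/3 + 4*pi/3
 g(z) = 2*acos((-C1 - exp(6*z))/(C1 - exp(6*z)))/3


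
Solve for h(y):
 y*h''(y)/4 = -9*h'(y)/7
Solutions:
 h(y) = C1 + C2/y^(29/7)


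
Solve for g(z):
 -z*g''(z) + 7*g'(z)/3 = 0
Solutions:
 g(z) = C1 + C2*z^(10/3)


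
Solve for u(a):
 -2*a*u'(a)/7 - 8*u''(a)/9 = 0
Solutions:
 u(a) = C1 + C2*erf(3*sqrt(14)*a/28)


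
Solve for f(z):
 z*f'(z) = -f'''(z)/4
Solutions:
 f(z) = C1 + Integral(C2*airyai(-2^(2/3)*z) + C3*airybi(-2^(2/3)*z), z)


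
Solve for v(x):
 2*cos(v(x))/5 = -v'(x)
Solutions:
 2*x/5 - log(sin(v(x)) - 1)/2 + log(sin(v(x)) + 1)/2 = C1


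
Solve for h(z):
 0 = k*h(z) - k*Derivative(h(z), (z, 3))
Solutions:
 h(z) = C3*exp(z) + (C1*sin(sqrt(3)*z/2) + C2*cos(sqrt(3)*z/2))*exp(-z/2)


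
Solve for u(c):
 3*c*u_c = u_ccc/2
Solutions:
 u(c) = C1 + Integral(C2*airyai(6^(1/3)*c) + C3*airybi(6^(1/3)*c), c)


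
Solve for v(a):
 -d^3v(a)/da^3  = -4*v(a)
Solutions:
 v(a) = C3*exp(2^(2/3)*a) + (C1*sin(2^(2/3)*sqrt(3)*a/2) + C2*cos(2^(2/3)*sqrt(3)*a/2))*exp(-2^(2/3)*a/2)


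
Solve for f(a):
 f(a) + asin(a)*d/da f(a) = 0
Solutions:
 f(a) = C1*exp(-Integral(1/asin(a), a))


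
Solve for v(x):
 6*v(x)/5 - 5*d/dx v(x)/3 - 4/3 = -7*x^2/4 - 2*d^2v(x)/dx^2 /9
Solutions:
 v(x) = C1*exp(3*x*(25 - sqrt(385))/20) + C2*exp(3*x*(sqrt(385) + 25)/20) - 35*x^2/24 - 875*x/216 - 15455/3888


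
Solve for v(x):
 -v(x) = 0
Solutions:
 v(x) = 0


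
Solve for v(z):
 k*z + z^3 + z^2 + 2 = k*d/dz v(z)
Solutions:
 v(z) = C1 + z^2/2 + z^4/(4*k) + z^3/(3*k) + 2*z/k


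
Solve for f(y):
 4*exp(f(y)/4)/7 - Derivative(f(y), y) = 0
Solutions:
 f(y) = 4*log(-1/(C1 + 4*y)) + 4*log(28)


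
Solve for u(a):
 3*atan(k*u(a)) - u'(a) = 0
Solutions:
 Integral(1/atan(_y*k), (_y, u(a))) = C1 + 3*a


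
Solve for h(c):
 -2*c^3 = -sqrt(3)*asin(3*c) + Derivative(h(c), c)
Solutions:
 h(c) = C1 - c^4/2 + sqrt(3)*(c*asin(3*c) + sqrt(1 - 9*c^2)/3)


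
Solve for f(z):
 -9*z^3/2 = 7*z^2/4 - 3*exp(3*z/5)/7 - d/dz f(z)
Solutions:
 f(z) = C1 + 9*z^4/8 + 7*z^3/12 - 5*exp(3*z/5)/7


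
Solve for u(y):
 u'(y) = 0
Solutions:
 u(y) = C1


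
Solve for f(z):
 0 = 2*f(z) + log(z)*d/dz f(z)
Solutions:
 f(z) = C1*exp(-2*li(z))


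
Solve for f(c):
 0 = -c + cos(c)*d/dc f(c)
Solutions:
 f(c) = C1 + Integral(c/cos(c), c)


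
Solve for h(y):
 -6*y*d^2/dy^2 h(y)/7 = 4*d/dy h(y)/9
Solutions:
 h(y) = C1 + C2*y^(13/27)


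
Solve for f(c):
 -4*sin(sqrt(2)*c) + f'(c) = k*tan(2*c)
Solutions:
 f(c) = C1 - k*log(cos(2*c))/2 - 2*sqrt(2)*cos(sqrt(2)*c)


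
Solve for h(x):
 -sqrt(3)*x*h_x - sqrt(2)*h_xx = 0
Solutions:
 h(x) = C1 + C2*erf(6^(1/4)*x/2)


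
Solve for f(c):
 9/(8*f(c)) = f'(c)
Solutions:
 f(c) = -sqrt(C1 + 9*c)/2
 f(c) = sqrt(C1 + 9*c)/2


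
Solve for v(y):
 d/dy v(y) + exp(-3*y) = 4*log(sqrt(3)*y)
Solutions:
 v(y) = C1 + 4*y*log(y) + 2*y*(-2 + log(3)) + exp(-3*y)/3


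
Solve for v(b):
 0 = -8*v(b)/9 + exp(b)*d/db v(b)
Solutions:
 v(b) = C1*exp(-8*exp(-b)/9)


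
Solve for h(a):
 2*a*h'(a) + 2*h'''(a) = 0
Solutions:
 h(a) = C1 + Integral(C2*airyai(-a) + C3*airybi(-a), a)


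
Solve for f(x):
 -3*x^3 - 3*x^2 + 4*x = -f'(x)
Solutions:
 f(x) = C1 + 3*x^4/4 + x^3 - 2*x^2


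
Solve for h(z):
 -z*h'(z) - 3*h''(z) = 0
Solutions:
 h(z) = C1 + C2*erf(sqrt(6)*z/6)


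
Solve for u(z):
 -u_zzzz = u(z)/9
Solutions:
 u(z) = (C1*sin(sqrt(6)*z/6) + C2*cos(sqrt(6)*z/6))*exp(-sqrt(6)*z/6) + (C3*sin(sqrt(6)*z/6) + C4*cos(sqrt(6)*z/6))*exp(sqrt(6)*z/6)


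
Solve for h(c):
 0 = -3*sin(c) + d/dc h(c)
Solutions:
 h(c) = C1 - 3*cos(c)


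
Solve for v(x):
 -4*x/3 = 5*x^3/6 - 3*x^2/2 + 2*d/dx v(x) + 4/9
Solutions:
 v(x) = C1 - 5*x^4/48 + x^3/4 - x^2/3 - 2*x/9


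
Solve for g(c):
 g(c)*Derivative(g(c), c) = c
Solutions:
 g(c) = -sqrt(C1 + c^2)
 g(c) = sqrt(C1 + c^2)


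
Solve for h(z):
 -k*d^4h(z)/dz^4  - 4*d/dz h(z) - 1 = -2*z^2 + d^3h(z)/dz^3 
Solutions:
 h(z) = C1 + C2*exp(-z*((sqrt(((54 + k^(-2))^2 - 1/k^4)/k^2) + 54/k + k^(-3))^(1/3) + 1/k + 1/(k^2*(sqrt(((54 + k^(-2))^2 - 1/k^4)/k^2) + 54/k + k^(-3))^(1/3)))/3) + C3*exp(z*((sqrt(((54 + k^(-2))^2 - 1/k^4)/k^2) + 54/k + k^(-3))^(1/3) - sqrt(3)*I*(sqrt(((54 + k^(-2))^2 - 1/k^4)/k^2) + 54/k + k^(-3))^(1/3) - 2/k - 4/(k^2*(-1 + sqrt(3)*I)*(sqrt(((54 + k^(-2))^2 - 1/k^4)/k^2) + 54/k + k^(-3))^(1/3)))/6) + C4*exp(z*((sqrt(((54 + k^(-2))^2 - 1/k^4)/k^2) + 54/k + k^(-3))^(1/3) + sqrt(3)*I*(sqrt(((54 + k^(-2))^2 - 1/k^4)/k^2) + 54/k + k^(-3))^(1/3) - 2/k + 4/(k^2*(1 + sqrt(3)*I)*(sqrt(((54 + k^(-2))^2 - 1/k^4)/k^2) + 54/k + k^(-3))^(1/3)))/6) + z^3/6 - z/2


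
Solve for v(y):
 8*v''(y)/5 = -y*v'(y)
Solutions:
 v(y) = C1 + C2*erf(sqrt(5)*y/4)


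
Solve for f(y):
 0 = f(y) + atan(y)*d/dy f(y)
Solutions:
 f(y) = C1*exp(-Integral(1/atan(y), y))


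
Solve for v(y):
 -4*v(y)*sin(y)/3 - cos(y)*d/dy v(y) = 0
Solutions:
 v(y) = C1*cos(y)^(4/3)


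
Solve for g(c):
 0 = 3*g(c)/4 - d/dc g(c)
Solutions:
 g(c) = C1*exp(3*c/4)


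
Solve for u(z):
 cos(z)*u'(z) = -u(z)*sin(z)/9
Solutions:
 u(z) = C1*cos(z)^(1/9)


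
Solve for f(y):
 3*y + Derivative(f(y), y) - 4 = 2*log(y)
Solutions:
 f(y) = C1 - 3*y^2/2 + 2*y*log(y) + 2*y


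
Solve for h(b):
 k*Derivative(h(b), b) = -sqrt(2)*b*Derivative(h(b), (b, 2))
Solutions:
 h(b) = C1 + b^(-sqrt(2)*re(k)/2 + 1)*(C2*sin(sqrt(2)*log(b)*Abs(im(k))/2) + C3*cos(sqrt(2)*log(b)*im(k)/2))


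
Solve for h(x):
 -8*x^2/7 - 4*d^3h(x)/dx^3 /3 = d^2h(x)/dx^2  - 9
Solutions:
 h(x) = C1 + C2*x + C3*exp(-3*x/4) - 2*x^4/21 + 32*x^3/63 + 311*x^2/126


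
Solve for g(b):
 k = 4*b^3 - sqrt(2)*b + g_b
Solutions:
 g(b) = C1 - b^4 + sqrt(2)*b^2/2 + b*k


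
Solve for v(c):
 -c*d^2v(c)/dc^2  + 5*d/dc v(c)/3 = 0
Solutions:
 v(c) = C1 + C2*c^(8/3)


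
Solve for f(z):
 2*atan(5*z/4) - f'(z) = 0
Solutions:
 f(z) = C1 + 2*z*atan(5*z/4) - 4*log(25*z^2 + 16)/5


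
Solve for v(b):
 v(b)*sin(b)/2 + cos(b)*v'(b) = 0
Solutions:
 v(b) = C1*sqrt(cos(b))


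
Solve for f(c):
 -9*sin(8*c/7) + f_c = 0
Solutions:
 f(c) = C1 - 63*cos(8*c/7)/8


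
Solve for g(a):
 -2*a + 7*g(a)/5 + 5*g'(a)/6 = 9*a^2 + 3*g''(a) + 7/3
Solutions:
 g(a) = C1*exp(a*(25 - sqrt(15745))/180) + C2*exp(a*(25 + sqrt(15745))/180) + 45*a^2/7 - 305*a/49 + 22585/686


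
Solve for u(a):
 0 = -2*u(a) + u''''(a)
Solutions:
 u(a) = C1*exp(-2^(1/4)*a) + C2*exp(2^(1/4)*a) + C3*sin(2^(1/4)*a) + C4*cos(2^(1/4)*a)


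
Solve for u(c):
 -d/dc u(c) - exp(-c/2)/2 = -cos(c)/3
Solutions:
 u(c) = C1 + sin(c)/3 + exp(-c/2)


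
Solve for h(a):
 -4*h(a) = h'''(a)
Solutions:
 h(a) = C3*exp(-2^(2/3)*a) + (C1*sin(2^(2/3)*sqrt(3)*a/2) + C2*cos(2^(2/3)*sqrt(3)*a/2))*exp(2^(2/3)*a/2)


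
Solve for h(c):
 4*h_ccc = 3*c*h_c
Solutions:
 h(c) = C1 + Integral(C2*airyai(6^(1/3)*c/2) + C3*airybi(6^(1/3)*c/2), c)


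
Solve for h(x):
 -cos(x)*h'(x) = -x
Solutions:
 h(x) = C1 + Integral(x/cos(x), x)


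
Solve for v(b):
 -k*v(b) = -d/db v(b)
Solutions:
 v(b) = C1*exp(b*k)


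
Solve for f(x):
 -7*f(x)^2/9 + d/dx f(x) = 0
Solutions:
 f(x) = -9/(C1 + 7*x)


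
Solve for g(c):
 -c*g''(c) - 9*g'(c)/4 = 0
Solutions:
 g(c) = C1 + C2/c^(5/4)


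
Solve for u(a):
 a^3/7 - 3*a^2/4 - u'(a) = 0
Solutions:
 u(a) = C1 + a^4/28 - a^3/4


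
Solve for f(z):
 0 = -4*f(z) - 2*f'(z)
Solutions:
 f(z) = C1*exp(-2*z)


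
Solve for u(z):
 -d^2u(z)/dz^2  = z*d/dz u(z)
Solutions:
 u(z) = C1 + C2*erf(sqrt(2)*z/2)


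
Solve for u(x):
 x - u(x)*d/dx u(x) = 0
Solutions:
 u(x) = -sqrt(C1 + x^2)
 u(x) = sqrt(C1 + x^2)


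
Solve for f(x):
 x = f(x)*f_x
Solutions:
 f(x) = -sqrt(C1 + x^2)
 f(x) = sqrt(C1 + x^2)


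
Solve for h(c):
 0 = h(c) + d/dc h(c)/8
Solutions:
 h(c) = C1*exp(-8*c)


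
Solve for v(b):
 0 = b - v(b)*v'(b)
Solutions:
 v(b) = -sqrt(C1 + b^2)
 v(b) = sqrt(C1 + b^2)


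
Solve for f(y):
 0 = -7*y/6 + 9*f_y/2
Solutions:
 f(y) = C1 + 7*y^2/54


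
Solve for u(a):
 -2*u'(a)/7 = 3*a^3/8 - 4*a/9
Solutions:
 u(a) = C1 - 21*a^4/64 + 7*a^2/9


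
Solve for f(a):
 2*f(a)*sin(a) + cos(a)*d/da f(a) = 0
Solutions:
 f(a) = C1*cos(a)^2


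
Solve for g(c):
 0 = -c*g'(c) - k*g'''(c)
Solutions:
 g(c) = C1 + Integral(C2*airyai(c*(-1/k)^(1/3)) + C3*airybi(c*(-1/k)^(1/3)), c)


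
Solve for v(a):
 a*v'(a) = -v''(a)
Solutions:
 v(a) = C1 + C2*erf(sqrt(2)*a/2)


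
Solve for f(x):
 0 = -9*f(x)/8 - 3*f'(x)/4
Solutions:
 f(x) = C1*exp(-3*x/2)


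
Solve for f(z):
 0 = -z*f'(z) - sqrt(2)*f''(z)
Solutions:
 f(z) = C1 + C2*erf(2^(1/4)*z/2)


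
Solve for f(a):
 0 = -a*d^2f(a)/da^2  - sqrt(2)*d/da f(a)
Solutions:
 f(a) = C1 + C2*a^(1 - sqrt(2))


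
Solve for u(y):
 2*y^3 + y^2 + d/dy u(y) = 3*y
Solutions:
 u(y) = C1 - y^4/2 - y^3/3 + 3*y^2/2


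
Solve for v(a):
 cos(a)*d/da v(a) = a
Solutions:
 v(a) = C1 + Integral(a/cos(a), a)


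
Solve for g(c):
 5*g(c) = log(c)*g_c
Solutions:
 g(c) = C1*exp(5*li(c))


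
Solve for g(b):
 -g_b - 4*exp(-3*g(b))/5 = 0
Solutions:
 g(b) = log(C1 - 12*b/5)/3
 g(b) = log((-1 - sqrt(3)*I)*(C1 - 12*b/5)^(1/3)/2)
 g(b) = log((-1 + sqrt(3)*I)*(C1 - 12*b/5)^(1/3)/2)


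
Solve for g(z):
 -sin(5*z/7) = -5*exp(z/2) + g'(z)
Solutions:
 g(z) = C1 + 10*exp(z/2) + 7*cos(5*z/7)/5


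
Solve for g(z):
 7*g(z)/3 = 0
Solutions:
 g(z) = 0


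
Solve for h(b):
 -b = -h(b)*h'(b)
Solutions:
 h(b) = -sqrt(C1 + b^2)
 h(b) = sqrt(C1 + b^2)


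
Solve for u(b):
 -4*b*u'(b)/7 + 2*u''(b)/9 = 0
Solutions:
 u(b) = C1 + C2*erfi(3*sqrt(7)*b/7)


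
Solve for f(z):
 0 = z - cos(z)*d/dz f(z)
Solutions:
 f(z) = C1 + Integral(z/cos(z), z)


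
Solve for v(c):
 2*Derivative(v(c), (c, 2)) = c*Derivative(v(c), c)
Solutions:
 v(c) = C1 + C2*erfi(c/2)


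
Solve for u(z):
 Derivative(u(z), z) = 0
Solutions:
 u(z) = C1


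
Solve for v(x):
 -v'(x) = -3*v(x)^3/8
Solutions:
 v(x) = -2*sqrt(-1/(C1 + 3*x))
 v(x) = 2*sqrt(-1/(C1 + 3*x))


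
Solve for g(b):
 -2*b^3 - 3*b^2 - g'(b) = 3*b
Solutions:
 g(b) = C1 - b^4/2 - b^3 - 3*b^2/2


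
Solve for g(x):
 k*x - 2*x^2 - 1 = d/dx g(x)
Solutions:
 g(x) = C1 + k*x^2/2 - 2*x^3/3 - x


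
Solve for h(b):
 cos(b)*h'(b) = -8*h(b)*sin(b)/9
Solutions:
 h(b) = C1*cos(b)^(8/9)


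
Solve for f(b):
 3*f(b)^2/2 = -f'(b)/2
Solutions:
 f(b) = 1/(C1 + 3*b)


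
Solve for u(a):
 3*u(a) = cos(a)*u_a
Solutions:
 u(a) = C1*(sin(a) + 1)^(3/2)/(sin(a) - 1)^(3/2)


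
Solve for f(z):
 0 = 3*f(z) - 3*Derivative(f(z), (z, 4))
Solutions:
 f(z) = C1*exp(-z) + C2*exp(z) + C3*sin(z) + C4*cos(z)


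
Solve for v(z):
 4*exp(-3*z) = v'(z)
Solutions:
 v(z) = C1 - 4*exp(-3*z)/3


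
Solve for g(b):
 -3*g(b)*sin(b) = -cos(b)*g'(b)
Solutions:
 g(b) = C1/cos(b)^3


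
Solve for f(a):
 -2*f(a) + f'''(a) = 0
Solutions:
 f(a) = C3*exp(2^(1/3)*a) + (C1*sin(2^(1/3)*sqrt(3)*a/2) + C2*cos(2^(1/3)*sqrt(3)*a/2))*exp(-2^(1/3)*a/2)


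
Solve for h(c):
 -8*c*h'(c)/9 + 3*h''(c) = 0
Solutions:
 h(c) = C1 + C2*erfi(2*sqrt(3)*c/9)


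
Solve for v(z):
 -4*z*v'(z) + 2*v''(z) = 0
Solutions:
 v(z) = C1 + C2*erfi(z)


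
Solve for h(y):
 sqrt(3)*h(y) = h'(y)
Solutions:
 h(y) = C1*exp(sqrt(3)*y)


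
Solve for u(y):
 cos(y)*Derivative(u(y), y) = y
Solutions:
 u(y) = C1 + Integral(y/cos(y), y)


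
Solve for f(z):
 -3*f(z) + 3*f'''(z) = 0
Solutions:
 f(z) = C3*exp(z) + (C1*sin(sqrt(3)*z/2) + C2*cos(sqrt(3)*z/2))*exp(-z/2)


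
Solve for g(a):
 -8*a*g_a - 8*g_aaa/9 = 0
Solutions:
 g(a) = C1 + Integral(C2*airyai(-3^(2/3)*a) + C3*airybi(-3^(2/3)*a), a)


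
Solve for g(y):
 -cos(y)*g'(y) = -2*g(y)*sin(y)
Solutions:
 g(y) = C1/cos(y)^2


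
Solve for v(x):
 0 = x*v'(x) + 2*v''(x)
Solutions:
 v(x) = C1 + C2*erf(x/2)


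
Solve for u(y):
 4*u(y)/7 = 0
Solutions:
 u(y) = 0


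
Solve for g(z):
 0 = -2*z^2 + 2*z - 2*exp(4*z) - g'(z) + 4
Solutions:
 g(z) = C1 - 2*z^3/3 + z^2 + 4*z - exp(4*z)/2


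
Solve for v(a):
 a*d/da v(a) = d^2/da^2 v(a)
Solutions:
 v(a) = C1 + C2*erfi(sqrt(2)*a/2)


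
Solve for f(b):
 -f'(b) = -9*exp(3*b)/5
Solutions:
 f(b) = C1 + 3*exp(3*b)/5


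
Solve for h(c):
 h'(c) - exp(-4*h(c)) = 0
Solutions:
 h(c) = log(-I*(C1 + 4*c)^(1/4))
 h(c) = log(I*(C1 + 4*c)^(1/4))
 h(c) = log(-(C1 + 4*c)^(1/4))
 h(c) = log(C1 + 4*c)/4


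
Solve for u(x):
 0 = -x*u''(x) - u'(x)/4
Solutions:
 u(x) = C1 + C2*x^(3/4)


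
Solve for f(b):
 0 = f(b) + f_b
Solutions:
 f(b) = C1*exp(-b)


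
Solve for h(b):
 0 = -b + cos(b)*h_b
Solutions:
 h(b) = C1 + Integral(b/cos(b), b)


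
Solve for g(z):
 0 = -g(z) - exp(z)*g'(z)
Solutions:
 g(z) = C1*exp(exp(-z))


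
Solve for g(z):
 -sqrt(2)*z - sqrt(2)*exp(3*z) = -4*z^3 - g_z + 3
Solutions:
 g(z) = C1 - z^4 + sqrt(2)*z^2/2 + 3*z + sqrt(2)*exp(3*z)/3


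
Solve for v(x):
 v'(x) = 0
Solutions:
 v(x) = C1


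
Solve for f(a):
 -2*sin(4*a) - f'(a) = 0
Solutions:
 f(a) = C1 + cos(4*a)/2


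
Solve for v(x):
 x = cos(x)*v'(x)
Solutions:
 v(x) = C1 + Integral(x/cos(x), x)


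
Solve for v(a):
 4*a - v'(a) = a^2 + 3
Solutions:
 v(a) = C1 - a^3/3 + 2*a^2 - 3*a


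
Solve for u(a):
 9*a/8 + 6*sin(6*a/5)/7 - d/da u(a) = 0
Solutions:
 u(a) = C1 + 9*a^2/16 - 5*cos(6*a/5)/7


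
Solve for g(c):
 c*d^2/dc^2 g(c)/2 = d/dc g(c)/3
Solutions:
 g(c) = C1 + C2*c^(5/3)


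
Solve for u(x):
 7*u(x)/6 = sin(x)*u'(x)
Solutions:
 u(x) = C1*(cos(x) - 1)^(7/12)/(cos(x) + 1)^(7/12)


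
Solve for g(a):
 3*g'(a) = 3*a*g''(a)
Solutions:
 g(a) = C1 + C2*a^2


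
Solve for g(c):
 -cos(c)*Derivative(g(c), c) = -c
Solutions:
 g(c) = C1 + Integral(c/cos(c), c)


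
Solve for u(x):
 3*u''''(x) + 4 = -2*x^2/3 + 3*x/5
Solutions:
 u(x) = C1 + C2*x + C3*x^2 + C4*x^3 - x^6/1620 + x^5/600 - x^4/18


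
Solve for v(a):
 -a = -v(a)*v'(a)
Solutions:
 v(a) = -sqrt(C1 + a^2)
 v(a) = sqrt(C1 + a^2)


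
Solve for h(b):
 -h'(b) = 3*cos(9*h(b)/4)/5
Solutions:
 3*b/5 - 2*log(sin(9*h(b)/4) - 1)/9 + 2*log(sin(9*h(b)/4) + 1)/9 = C1


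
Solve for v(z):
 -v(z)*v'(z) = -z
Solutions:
 v(z) = -sqrt(C1 + z^2)
 v(z) = sqrt(C1 + z^2)


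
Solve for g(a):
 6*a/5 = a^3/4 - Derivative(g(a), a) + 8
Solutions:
 g(a) = C1 + a^4/16 - 3*a^2/5 + 8*a


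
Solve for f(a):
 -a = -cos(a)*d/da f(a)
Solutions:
 f(a) = C1 + Integral(a/cos(a), a)


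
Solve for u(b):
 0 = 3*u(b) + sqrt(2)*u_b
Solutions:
 u(b) = C1*exp(-3*sqrt(2)*b/2)


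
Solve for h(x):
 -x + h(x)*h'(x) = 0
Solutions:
 h(x) = -sqrt(C1 + x^2)
 h(x) = sqrt(C1 + x^2)


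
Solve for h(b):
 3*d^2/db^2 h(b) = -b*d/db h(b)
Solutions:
 h(b) = C1 + C2*erf(sqrt(6)*b/6)


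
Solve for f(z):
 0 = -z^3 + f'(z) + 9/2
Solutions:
 f(z) = C1 + z^4/4 - 9*z/2


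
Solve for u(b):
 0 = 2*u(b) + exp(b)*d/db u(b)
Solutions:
 u(b) = C1*exp(2*exp(-b))


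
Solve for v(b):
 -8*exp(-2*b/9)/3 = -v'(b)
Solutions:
 v(b) = C1 - 12*exp(-2*b/9)


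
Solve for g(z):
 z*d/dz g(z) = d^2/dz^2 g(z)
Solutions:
 g(z) = C1 + C2*erfi(sqrt(2)*z/2)


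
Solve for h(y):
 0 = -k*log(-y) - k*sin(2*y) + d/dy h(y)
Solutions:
 h(y) = C1 + k*(y*log(-y) - y - cos(2*y)/2)


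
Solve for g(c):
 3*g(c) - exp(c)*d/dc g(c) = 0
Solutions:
 g(c) = C1*exp(-3*exp(-c))


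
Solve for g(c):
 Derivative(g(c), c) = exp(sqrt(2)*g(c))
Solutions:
 g(c) = sqrt(2)*(2*log(-1/(C1 + c)) - log(2))/4


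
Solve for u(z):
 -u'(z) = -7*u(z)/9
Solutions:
 u(z) = C1*exp(7*z/9)


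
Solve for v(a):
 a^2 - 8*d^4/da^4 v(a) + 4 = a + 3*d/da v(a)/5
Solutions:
 v(a) = C1 + C4*exp(-3^(1/3)*5^(2/3)*a/10) + 5*a^3/9 - 5*a^2/6 + 20*a/3 + (C2*sin(3^(5/6)*5^(2/3)*a/20) + C3*cos(3^(5/6)*5^(2/3)*a/20))*exp(3^(1/3)*5^(2/3)*a/20)


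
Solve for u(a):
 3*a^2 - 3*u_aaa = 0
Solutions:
 u(a) = C1 + C2*a + C3*a^2 + a^5/60


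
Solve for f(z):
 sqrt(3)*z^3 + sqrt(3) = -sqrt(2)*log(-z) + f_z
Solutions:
 f(z) = C1 + sqrt(3)*z^4/4 + sqrt(2)*z*log(-z) + z*(-sqrt(2) + sqrt(3))


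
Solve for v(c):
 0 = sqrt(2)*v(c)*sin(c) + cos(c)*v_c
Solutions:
 v(c) = C1*cos(c)^(sqrt(2))


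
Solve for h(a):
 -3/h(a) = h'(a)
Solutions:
 h(a) = -sqrt(C1 - 6*a)
 h(a) = sqrt(C1 - 6*a)


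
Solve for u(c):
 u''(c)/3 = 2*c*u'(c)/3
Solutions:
 u(c) = C1 + C2*erfi(c)


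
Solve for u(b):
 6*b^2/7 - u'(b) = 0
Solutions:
 u(b) = C1 + 2*b^3/7


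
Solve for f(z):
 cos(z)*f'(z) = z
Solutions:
 f(z) = C1 + Integral(z/cos(z), z)


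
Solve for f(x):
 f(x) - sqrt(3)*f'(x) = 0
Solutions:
 f(x) = C1*exp(sqrt(3)*x/3)


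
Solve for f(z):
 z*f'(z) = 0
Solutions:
 f(z) = C1


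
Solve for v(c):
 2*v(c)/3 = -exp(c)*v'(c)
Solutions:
 v(c) = C1*exp(2*exp(-c)/3)


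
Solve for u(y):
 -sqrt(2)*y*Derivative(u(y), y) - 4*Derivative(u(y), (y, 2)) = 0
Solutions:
 u(y) = C1 + C2*erf(2^(3/4)*y/4)


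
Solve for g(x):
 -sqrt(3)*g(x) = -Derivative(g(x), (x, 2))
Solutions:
 g(x) = C1*exp(-3^(1/4)*x) + C2*exp(3^(1/4)*x)


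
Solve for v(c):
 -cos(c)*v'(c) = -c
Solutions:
 v(c) = C1 + Integral(c/cos(c), c)


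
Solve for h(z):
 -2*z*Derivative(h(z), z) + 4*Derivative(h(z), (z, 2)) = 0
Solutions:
 h(z) = C1 + C2*erfi(z/2)


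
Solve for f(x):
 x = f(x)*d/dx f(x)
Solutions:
 f(x) = -sqrt(C1 + x^2)
 f(x) = sqrt(C1 + x^2)


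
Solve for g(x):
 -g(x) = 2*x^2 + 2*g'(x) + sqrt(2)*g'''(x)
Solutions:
 g(x) = C1*exp(x*(-4*2^(1/6)*3^(2/3)/(9*sqrt(2) + 2*sqrt(3)*sqrt(8*sqrt(2) + 27/2))^(1/3) + 6^(1/3)*(9*sqrt(2) + 2*sqrt(3)*sqrt(8*sqrt(2) + 27/2))^(1/3))/12)*sin(sqrt(3)*x*(2^(1/6)/(27*sqrt(2) + 2*sqrt(216*sqrt(2) + 729/2))^(1/3) + 2^(1/3)*(27*sqrt(2) + 2*sqrt(216*sqrt(2) + 729/2))^(1/3)/12)) + C2*exp(x*(-4*2^(1/6)*3^(2/3)/(9*sqrt(2) + 2*sqrt(3)*sqrt(8*sqrt(2) + 27/2))^(1/3) + 6^(1/3)*(9*sqrt(2) + 2*sqrt(3)*sqrt(8*sqrt(2) + 27/2))^(1/3))/12)*cos(sqrt(3)*x*(2^(1/6)/(27*sqrt(2) + 2*sqrt(216*sqrt(2) + 729/2))^(1/3) + 2^(1/3)*(27*sqrt(2) + 2*sqrt(216*sqrt(2) + 729/2))^(1/3)/12)) + C3*exp(-x*(-4*2^(1/6)*3^(2/3)/(9*sqrt(2) + 2*sqrt(3)*sqrt(8*sqrt(2) + 27/2))^(1/3) + 6^(1/3)*(9*sqrt(2) + 2*sqrt(3)*sqrt(8*sqrt(2) + 27/2))^(1/3))/6) - 2*x^2 + 8*x - 16


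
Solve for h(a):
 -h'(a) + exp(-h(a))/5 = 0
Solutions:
 h(a) = log(C1 + a/5)


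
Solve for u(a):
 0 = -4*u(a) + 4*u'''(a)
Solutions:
 u(a) = C3*exp(a) + (C1*sin(sqrt(3)*a/2) + C2*cos(sqrt(3)*a/2))*exp(-a/2)


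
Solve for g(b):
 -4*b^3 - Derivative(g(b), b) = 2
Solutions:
 g(b) = C1 - b^4 - 2*b


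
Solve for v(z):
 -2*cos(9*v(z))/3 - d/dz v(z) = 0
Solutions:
 v(z) = -asin((C1 + exp(12*z))/(C1 - exp(12*z)))/9 + pi/9
 v(z) = asin((C1 + exp(12*z))/(C1 - exp(12*z)))/9


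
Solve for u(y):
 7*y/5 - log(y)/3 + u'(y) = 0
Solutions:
 u(y) = C1 - 7*y^2/10 + y*log(y)/3 - y/3


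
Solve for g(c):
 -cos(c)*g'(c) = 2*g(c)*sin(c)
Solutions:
 g(c) = C1*cos(c)^2


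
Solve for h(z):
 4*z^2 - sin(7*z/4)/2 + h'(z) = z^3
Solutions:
 h(z) = C1 + z^4/4 - 4*z^3/3 - 2*cos(7*z/4)/7


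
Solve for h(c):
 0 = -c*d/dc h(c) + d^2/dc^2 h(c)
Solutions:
 h(c) = C1 + C2*erfi(sqrt(2)*c/2)


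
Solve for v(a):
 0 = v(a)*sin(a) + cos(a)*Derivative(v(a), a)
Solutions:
 v(a) = C1*cos(a)


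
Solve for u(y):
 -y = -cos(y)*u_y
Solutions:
 u(y) = C1 + Integral(y/cos(y), y)


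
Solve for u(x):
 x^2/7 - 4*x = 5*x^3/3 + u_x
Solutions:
 u(x) = C1 - 5*x^4/12 + x^3/21 - 2*x^2


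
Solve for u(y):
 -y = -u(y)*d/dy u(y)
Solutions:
 u(y) = -sqrt(C1 + y^2)
 u(y) = sqrt(C1 + y^2)


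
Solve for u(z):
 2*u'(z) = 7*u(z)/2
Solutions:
 u(z) = C1*exp(7*z/4)


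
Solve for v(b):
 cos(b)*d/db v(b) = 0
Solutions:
 v(b) = C1


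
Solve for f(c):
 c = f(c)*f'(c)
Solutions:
 f(c) = -sqrt(C1 + c^2)
 f(c) = sqrt(C1 + c^2)


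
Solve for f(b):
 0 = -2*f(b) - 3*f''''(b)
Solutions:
 f(b) = (C1*sin(6^(3/4)*b/6) + C2*cos(6^(3/4)*b/6))*exp(-6^(3/4)*b/6) + (C3*sin(6^(3/4)*b/6) + C4*cos(6^(3/4)*b/6))*exp(6^(3/4)*b/6)


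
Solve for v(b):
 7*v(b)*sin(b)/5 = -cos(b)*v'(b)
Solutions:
 v(b) = C1*cos(b)^(7/5)


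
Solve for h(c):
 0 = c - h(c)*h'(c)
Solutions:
 h(c) = -sqrt(C1 + c^2)
 h(c) = sqrt(C1 + c^2)


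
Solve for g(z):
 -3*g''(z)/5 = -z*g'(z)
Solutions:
 g(z) = C1 + C2*erfi(sqrt(30)*z/6)


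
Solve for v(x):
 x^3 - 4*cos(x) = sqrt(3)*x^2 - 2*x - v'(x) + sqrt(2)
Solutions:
 v(x) = C1 - x^4/4 + sqrt(3)*x^3/3 - x^2 + sqrt(2)*x + 4*sin(x)


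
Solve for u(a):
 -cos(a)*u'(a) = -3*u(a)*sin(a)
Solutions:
 u(a) = C1/cos(a)^3


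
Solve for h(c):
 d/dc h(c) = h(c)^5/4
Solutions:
 h(c) = -(-1/(C1 + c))^(1/4)
 h(c) = (-1/(C1 + c))^(1/4)
 h(c) = -I*(-1/(C1 + c))^(1/4)
 h(c) = I*(-1/(C1 + c))^(1/4)


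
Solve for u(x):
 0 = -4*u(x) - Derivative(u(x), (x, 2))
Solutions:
 u(x) = C1*sin(2*x) + C2*cos(2*x)


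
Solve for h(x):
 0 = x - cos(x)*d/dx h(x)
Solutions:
 h(x) = C1 + Integral(x/cos(x), x)


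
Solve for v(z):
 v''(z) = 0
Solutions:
 v(z) = C1 + C2*z


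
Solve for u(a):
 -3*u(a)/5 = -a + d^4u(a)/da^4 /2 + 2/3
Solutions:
 u(a) = 5*a/3 + (C1*sin(10^(3/4)*3^(1/4)*a/10) + C2*cos(10^(3/4)*3^(1/4)*a/10))*exp(-10^(3/4)*3^(1/4)*a/10) + (C3*sin(10^(3/4)*3^(1/4)*a/10) + C4*cos(10^(3/4)*3^(1/4)*a/10))*exp(10^(3/4)*3^(1/4)*a/10) - 10/9


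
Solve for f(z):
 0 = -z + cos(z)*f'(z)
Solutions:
 f(z) = C1 + Integral(z/cos(z), z)


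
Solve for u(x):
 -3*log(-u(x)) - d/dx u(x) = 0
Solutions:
 -li(-u(x)) = C1 - 3*x


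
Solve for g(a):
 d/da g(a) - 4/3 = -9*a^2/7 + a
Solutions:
 g(a) = C1 - 3*a^3/7 + a^2/2 + 4*a/3


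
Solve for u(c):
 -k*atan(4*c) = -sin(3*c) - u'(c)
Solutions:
 u(c) = C1 + k*(c*atan(4*c) - log(16*c^2 + 1)/8) + cos(3*c)/3


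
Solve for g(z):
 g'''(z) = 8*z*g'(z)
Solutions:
 g(z) = C1 + Integral(C2*airyai(2*z) + C3*airybi(2*z), z)


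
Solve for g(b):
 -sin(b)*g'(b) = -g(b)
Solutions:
 g(b) = C1*sqrt(cos(b) - 1)/sqrt(cos(b) + 1)


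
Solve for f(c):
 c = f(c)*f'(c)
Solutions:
 f(c) = -sqrt(C1 + c^2)
 f(c) = sqrt(C1 + c^2)


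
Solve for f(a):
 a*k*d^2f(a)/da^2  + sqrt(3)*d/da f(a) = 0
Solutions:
 f(a) = C1 + a^(((re(k) - sqrt(3))*re(k) + im(k)^2)/(re(k)^2 + im(k)^2))*(C2*sin(sqrt(3)*log(a)*Abs(im(k))/(re(k)^2 + im(k)^2)) + C3*cos(sqrt(3)*log(a)*im(k)/(re(k)^2 + im(k)^2)))


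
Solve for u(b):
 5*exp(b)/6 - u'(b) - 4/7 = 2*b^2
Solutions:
 u(b) = C1 - 2*b^3/3 - 4*b/7 + 5*exp(b)/6


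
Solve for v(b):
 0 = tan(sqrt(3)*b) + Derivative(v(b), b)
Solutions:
 v(b) = C1 + sqrt(3)*log(cos(sqrt(3)*b))/3


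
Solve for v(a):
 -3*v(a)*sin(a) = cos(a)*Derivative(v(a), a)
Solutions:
 v(a) = C1*cos(a)^3


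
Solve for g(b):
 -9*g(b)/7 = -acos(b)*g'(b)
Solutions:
 g(b) = C1*exp(9*Integral(1/acos(b), b)/7)


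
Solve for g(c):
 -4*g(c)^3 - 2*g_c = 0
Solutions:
 g(c) = -sqrt(2)*sqrt(-1/(C1 - 2*c))/2
 g(c) = sqrt(2)*sqrt(-1/(C1 - 2*c))/2
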